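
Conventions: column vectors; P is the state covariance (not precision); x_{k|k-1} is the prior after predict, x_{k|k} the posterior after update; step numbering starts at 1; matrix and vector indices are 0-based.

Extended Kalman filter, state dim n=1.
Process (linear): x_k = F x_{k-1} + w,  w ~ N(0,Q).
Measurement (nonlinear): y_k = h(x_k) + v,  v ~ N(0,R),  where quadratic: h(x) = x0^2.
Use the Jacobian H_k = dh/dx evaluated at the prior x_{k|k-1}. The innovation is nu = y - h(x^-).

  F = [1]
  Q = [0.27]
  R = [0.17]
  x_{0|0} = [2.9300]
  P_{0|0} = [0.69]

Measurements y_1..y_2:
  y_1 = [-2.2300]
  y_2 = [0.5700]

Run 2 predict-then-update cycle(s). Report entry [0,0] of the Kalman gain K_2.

K[0,0] = 0.4048

step 1: x^-=[2.9300]  P^-=[0.9600]  H_jac=[5.8600]  S=[33.1360]  K=[0.1698]  nu=[-10.8149]  x^+=[1.0939]  P^+=[0.0049]
step 2: x^-=[1.0939]  P^-=[0.2749]  H_jac=[2.1878]  S=[1.4860]  K=[0.4048]  nu=[-0.6267]  x^+=[0.8403]  P^+=[0.0315]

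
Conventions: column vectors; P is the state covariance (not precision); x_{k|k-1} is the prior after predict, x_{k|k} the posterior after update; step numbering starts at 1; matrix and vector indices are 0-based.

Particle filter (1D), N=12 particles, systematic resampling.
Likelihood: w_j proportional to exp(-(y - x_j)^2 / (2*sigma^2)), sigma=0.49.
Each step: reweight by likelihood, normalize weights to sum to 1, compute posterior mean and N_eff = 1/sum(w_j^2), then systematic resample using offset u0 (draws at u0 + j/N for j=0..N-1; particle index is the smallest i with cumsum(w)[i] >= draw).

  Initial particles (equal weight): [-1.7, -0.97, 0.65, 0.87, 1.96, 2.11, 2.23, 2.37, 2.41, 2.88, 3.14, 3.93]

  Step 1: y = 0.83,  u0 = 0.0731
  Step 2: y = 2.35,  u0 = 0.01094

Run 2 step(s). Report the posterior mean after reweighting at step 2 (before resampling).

step 1: w=[0.0000, 0.0006, 0.4526, 0.4826, 0.0339, 0.0160, 0.0082, 0.0035, 0.0027, 0.0001, 0.0000, 0.0000]  mean=0.8467  Neff=2.2768  idx=[2, 2, 2, 2, 2, 3, 3, 3, 3, 3, 3, 6]
step 2: w=[0.0023, 0.0023, 0.0023, 0.0023, 0.0023, 0.0100, 0.0100, 0.0100, 0.0100, 0.0100, 0.0100, 0.9284]  mean=2.1301  Neff=1.1594  idx=[4, 11, 11, 11, 11, 11, 11, 11, 11, 11, 11, 11]

post_mean = 2.1301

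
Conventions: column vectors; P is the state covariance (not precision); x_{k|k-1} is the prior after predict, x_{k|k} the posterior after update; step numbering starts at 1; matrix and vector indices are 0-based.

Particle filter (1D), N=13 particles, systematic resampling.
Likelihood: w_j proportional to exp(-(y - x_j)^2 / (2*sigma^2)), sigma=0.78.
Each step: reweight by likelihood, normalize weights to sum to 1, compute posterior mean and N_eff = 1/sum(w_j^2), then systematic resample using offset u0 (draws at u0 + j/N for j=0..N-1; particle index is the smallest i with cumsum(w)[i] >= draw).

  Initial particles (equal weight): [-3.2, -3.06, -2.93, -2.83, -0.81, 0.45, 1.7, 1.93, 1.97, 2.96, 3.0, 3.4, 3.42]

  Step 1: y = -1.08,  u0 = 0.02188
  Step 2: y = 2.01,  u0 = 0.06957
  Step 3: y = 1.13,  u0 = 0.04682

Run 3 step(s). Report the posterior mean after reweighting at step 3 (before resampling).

post_mean = 0.4431

step 1: w=[0.0192, 0.0308, 0.0463, 0.0623, 0.7266, 0.1127, 0.0013, 0.0005, 0.0004, 0.0000, 0.0000, 0.0000, 0.0000]  mean=-1.0015  Neff=1.8248  idx=[1, 3, 4, 4, 4, 4, 4, 4, 4, 4, 4, 4, 5]
step 2: w=[0.0000, 0.0000, 0.0097, 0.0097, 0.0097, 0.0097, 0.0097, 0.0097, 0.0097, 0.0097, 0.0097, 0.0097, 0.9032]  mean=0.3280  Neff=1.2245  idx=[9, 12, 12, 12, 12, 12, 12, 12, 12, 12, 12, 12, 12]
step 3: w=[0.0055, 0.0829, 0.0829, 0.0829, 0.0829, 0.0829, 0.0829, 0.0829, 0.0829, 0.0829, 0.0829, 0.0829, 0.0829]  mean=0.4431  Neff=12.1286  idx=[1, 2, 3, 4, 5, 6, 7, 7, 8, 9, 10, 11, 12]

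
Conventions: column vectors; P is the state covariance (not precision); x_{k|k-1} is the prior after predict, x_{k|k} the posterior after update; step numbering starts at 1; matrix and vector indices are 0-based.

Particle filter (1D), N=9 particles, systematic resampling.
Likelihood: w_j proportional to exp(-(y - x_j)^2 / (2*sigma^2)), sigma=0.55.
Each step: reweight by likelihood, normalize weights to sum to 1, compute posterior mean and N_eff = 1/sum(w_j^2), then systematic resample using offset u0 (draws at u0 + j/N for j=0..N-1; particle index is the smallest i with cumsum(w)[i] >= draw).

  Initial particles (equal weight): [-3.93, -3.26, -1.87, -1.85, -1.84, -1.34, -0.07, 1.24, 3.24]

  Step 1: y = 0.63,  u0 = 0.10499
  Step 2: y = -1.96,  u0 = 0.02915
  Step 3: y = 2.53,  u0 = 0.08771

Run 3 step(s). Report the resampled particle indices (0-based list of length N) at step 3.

step 1: w=[0.0000, 0.0000, 0.0000, 0.0000, 0.0000, 0.0017, 0.4506, 0.5476, 0.0000]  mean=0.6451  Neff=1.9884  idx=[6, 6, 6, 6, 7, 7, 7, 7, 7]
step 2: w=[0.2500, 0.2500, 0.2500, 0.2500, 0.0000, 0.0000, 0.0000, 0.0000, 0.0000]  mean=-0.0700  Neff=4.0002  idx=[0, 0, 1, 1, 1, 2, 2, 3, 3]
step 3: w=[0.1111, 0.1111, 0.1111, 0.1111, 0.1111, 0.1111, 0.1111, 0.1111, 0.1111]  mean=-0.0700  Neff=9.0000  idx=[0, 1, 2, 3, 4, 5, 6, 7, 8]

resampled_idx = [0, 1, 2, 3, 4, 5, 6, 7, 8]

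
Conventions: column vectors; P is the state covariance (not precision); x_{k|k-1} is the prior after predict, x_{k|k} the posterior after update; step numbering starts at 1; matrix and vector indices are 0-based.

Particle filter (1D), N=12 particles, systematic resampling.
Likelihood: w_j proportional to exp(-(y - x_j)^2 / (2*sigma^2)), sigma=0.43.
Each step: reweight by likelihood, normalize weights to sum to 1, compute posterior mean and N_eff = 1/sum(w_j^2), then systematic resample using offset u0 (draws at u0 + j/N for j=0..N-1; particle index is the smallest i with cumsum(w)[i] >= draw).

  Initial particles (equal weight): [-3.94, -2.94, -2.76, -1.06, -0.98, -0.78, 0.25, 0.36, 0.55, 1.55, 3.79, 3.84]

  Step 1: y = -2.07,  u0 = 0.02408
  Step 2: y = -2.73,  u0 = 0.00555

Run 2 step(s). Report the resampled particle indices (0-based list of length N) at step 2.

resampled_idx = [0, 0, 1, 2, 3, 4, 5, 6, 6, 7, 8, 9]

step 1: w=[0.0002, 0.2484, 0.5308, 0.1219, 0.0774, 0.0214, 0.0000, 0.0000, 0.0000, 0.0000, 0.0000, 0.0000]  mean=-2.4176  Neff=2.7417  idx=[1, 1, 1, 2, 2, 2, 2, 2, 2, 2, 3, 4]
step 2: w=[0.0920, 0.0920, 0.0920, 0.1034, 0.1034, 0.1034, 0.1034, 0.1034, 0.1034, 0.1034, 0.0001, 0.0000]  mean=-2.8095  Neff=9.9744  idx=[0, 0, 1, 2, 3, 4, 5, 6, 6, 7, 8, 9]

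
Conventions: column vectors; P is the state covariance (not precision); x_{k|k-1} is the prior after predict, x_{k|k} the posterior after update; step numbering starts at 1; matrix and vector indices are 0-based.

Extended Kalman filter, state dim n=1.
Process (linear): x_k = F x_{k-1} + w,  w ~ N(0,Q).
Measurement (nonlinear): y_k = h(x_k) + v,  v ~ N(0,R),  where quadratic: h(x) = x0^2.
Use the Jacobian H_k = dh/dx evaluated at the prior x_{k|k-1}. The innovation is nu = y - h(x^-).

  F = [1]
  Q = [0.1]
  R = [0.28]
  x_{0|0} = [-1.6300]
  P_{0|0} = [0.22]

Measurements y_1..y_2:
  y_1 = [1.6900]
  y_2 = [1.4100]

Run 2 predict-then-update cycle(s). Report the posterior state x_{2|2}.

x_post = [-1.2350]

step 1: x^-=[-1.6300]  P^-=[0.3200]  H_jac=[-3.2600]  S=[3.6808]  K=[-0.2834]  nu=[-0.9669]  x^+=[-1.3560]  P^+=[0.0243]
step 2: x^-=[-1.3560]  P^-=[0.1243]  H_jac=[-2.7119]  S=[1.1945]  K=[-0.2823]  nu=[-0.4286]  x^+=[-1.2350]  P^+=[0.0291]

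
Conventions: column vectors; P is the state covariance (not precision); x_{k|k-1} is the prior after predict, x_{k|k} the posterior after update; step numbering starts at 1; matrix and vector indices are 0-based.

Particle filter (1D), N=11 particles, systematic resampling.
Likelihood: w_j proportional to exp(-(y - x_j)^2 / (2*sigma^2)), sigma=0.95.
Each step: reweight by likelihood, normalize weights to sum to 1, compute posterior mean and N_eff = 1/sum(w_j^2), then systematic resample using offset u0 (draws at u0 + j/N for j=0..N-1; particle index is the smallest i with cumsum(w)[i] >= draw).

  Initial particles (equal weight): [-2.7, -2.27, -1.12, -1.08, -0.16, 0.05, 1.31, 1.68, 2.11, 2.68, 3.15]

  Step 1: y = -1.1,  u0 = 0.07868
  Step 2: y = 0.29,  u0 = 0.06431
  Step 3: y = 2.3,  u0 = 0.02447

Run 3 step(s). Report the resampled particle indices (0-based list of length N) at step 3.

resampled_idx = [4, 6, 8, 9, 10, 10, 10, 10, 10, 10, 10]

step 1: w=[0.0627, 0.1213, 0.2589, 0.2589, 0.1587, 0.1245, 0.0104, 0.0036, 0.0009, 0.0001, 0.0000]  mean=-1.0118  Neff=5.1667  idx=[1, 1, 2, 2, 2, 3, 3, 4, 4, 5, 6]
step 2: w=[0.0052, 0.0052, 0.0655, 0.0655, 0.0655, 0.0697, 0.0697, 0.1761, 0.1761, 0.1908, 0.1107]  mean=-0.2960  Neff=7.4999  idx=[2, 4, 5, 6, 7, 7, 8, 9, 9, 9, 10]
step 3: w=[0.0018, 0.0018, 0.0020, 0.0020, 0.0400, 0.0400, 0.0400, 0.0692, 0.0692, 0.0692, 0.6646]  mean=0.8535  Neff=2.1695  idx=[4, 6, 8, 9, 10, 10, 10, 10, 10, 10, 10]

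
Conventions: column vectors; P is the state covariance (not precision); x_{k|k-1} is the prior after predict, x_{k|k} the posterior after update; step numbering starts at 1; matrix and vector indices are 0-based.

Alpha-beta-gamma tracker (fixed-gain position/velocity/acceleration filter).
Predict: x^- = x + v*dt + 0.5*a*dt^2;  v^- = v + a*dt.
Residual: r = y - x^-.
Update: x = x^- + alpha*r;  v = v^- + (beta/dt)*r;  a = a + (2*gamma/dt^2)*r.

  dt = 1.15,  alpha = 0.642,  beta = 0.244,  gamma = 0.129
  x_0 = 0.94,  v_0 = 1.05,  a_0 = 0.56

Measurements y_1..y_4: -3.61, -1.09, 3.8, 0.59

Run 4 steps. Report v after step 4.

v_post = 0.4919

step 1: x_pred=2.5178  r=-6.1278  x^+=-1.4162  v^+=0.3938  a^+=-0.6354
step 2: x_pred=-1.3835  r=0.2935  x^+=-1.1951  v^+=-0.2746  a^+=-0.5782
step 3: x_pred=-1.8932  r=5.6932  x^+=1.7618  v^+=0.2684  a^+=0.5325
step 4: x_pred=2.4226  r=-1.8326  x^+=1.2461  v^+=0.4919  a^+=0.1750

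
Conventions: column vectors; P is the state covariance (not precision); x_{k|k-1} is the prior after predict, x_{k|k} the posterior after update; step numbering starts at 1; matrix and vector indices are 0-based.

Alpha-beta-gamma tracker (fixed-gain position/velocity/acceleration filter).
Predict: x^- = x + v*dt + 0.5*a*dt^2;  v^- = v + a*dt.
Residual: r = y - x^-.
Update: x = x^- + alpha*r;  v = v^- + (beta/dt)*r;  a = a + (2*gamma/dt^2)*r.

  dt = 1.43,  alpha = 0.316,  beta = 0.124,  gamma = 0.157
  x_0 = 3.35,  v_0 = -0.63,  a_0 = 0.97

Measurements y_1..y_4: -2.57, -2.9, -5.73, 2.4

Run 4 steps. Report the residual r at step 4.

resid = 8.3058

step 1: x_pred=3.4409  r=-6.0109  x^+=1.5414  v^+=0.2359  a^+=0.0470
step 2: x_pred=1.9268  r=-4.8268  x^+=0.4015  v^+=-0.1154  a^+=-0.6942
step 3: x_pred=-0.4733  r=-5.2567  x^+=-2.1344  v^+=-1.5639  a^+=-1.5013
step 4: x_pred=-5.9058  r=8.3058  x^+=-3.2812  v^+=-2.9906  a^+=-0.2260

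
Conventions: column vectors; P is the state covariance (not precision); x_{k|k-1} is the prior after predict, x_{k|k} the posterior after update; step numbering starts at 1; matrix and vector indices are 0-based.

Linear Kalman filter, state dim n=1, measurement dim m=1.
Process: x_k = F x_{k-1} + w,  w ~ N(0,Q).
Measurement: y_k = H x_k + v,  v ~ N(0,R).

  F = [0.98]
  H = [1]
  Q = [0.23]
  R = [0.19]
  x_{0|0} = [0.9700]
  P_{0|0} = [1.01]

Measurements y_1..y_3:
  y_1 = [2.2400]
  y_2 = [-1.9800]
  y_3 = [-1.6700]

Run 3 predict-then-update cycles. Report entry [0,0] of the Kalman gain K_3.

step 1: x^-=[0.9506]  P^-=[1.2000]  S=[1.3900]  K=[0.8633]  nu=[1.2894]  x^+=[2.0638]  P^+=[0.1640]
step 2: x^-=[2.0225]  P^-=[0.3875]  S=[0.5775]  K=[0.6710]  nu=[-4.0025]  x^+=[-0.6632]  P^+=[0.1275]
step 3: x^-=[-0.6500]  P^-=[0.3524]  S=[0.5424]  K=[0.6497]  nu=[-1.0200]  x^+=[-1.3127]  P^+=[0.1234]

K[0,0] = 0.6497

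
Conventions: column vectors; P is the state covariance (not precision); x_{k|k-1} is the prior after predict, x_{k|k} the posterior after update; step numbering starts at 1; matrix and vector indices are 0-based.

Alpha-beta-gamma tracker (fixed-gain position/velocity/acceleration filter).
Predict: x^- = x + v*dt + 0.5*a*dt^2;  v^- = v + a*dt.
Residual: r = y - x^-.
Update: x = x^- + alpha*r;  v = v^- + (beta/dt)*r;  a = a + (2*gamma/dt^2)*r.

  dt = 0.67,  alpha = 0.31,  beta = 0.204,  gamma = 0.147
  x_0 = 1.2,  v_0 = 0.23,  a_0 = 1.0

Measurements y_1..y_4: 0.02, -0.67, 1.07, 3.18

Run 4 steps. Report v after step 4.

v_post = -0.4137

step 1: x_pred=1.5785  r=-1.5585  x^+=1.0954  v^+=0.4255  a^+=-0.0207
step 2: x_pred=1.3758  r=-2.0458  x^+=0.7416  v^+=-0.2113  a^+=-1.3606
step 3: x_pred=0.2946  r=0.7754  x^+=0.5350  v^+=-0.8869  a^+=-0.8528
step 4: x_pred=-0.2506  r=3.4306  x^+=0.8129  v^+=-0.4137  a^+=1.3941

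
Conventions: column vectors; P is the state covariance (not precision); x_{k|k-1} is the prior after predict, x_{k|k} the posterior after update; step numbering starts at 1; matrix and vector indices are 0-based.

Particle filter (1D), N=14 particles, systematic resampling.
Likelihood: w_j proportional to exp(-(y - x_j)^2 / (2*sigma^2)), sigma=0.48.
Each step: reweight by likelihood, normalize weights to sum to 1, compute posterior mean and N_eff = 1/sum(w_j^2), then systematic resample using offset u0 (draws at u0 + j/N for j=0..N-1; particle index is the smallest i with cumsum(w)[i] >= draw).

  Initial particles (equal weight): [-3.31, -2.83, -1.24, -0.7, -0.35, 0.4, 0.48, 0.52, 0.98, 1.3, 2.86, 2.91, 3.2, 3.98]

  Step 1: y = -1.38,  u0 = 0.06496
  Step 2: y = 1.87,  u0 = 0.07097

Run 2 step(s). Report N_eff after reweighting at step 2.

step 1: w=[0.0002, 0.0073, 0.6666, 0.2550, 0.0696, 0.0007, 0.0004, 0.0003, 0.0000, 0.0000, 0.0000, 0.0000, 0.0000, 0.0000]  mean=-1.0500  Neff=1.9446  idx=[2, 2, 2, 2, 2, 2, 2, 2, 2, 3, 3, 3, 3, 4]
step 2: w=[0.0000, 0.0000, 0.0000, 0.0000, 0.0000, 0.0000, 0.0000, 0.0000, 0.0000, 0.0238, 0.0238, 0.0238, 0.0238, 0.9046]  mean=-0.3835  Neff=1.2188  idx=[11, 13, 13, 13, 13, 13, 13, 13, 13, 13, 13, 13, 13, 13]

N_eff = 1.2188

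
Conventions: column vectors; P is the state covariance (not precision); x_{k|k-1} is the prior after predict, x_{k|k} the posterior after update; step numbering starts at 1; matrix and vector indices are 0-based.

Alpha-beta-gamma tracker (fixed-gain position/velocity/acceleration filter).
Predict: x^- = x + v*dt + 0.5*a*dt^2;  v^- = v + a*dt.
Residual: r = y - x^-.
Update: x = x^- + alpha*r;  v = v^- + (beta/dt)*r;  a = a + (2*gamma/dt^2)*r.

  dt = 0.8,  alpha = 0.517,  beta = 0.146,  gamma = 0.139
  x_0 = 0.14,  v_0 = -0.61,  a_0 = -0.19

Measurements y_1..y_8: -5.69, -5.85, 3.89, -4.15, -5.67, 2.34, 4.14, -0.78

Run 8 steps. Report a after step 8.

a_post = -1.0825

step 1: x_pred=-0.4088  r=-5.2812  x^+=-3.1392  v^+=-1.7258  a^+=-2.4840
step 2: x_pred=-5.3147  r=-0.5353  x^+=-5.5915  v^+=-3.8107  a^+=-2.7165
step 3: x_pred=-9.5093  r=13.3993  x^+=-2.5819  v^+=-3.5386  a^+=3.1038
step 4: x_pred=-4.4195  r=0.2695  x^+=-4.2802  v^+=-1.0063  a^+=3.2209
step 5: x_pred=-4.0546  r=-1.6154  x^+=-4.8897  v^+=1.2755  a^+=2.5192
step 6: x_pred=-3.0632  r=5.4032  x^+=-0.2697  v^+=4.2770  a^+=4.8662
step 7: x_pred=4.7090  r=-0.5690  x^+=4.4148  v^+=8.0661  a^+=4.6190
step 8: x_pred=12.3458  r=-13.1258  x^+=5.5597  v^+=9.3658  a^+=-1.0825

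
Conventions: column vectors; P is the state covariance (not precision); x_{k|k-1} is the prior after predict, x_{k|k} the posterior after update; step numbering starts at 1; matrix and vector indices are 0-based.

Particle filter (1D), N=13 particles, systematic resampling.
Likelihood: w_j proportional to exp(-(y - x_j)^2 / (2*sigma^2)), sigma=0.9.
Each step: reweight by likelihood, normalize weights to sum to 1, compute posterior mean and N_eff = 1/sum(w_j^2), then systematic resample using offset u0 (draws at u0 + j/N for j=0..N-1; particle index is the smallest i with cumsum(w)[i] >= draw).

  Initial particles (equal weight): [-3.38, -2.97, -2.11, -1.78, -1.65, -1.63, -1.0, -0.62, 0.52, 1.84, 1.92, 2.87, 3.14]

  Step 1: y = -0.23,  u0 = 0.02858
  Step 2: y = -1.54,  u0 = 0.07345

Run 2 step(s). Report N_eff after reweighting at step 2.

step 1: w=[0.0006, 0.0029, 0.0334, 0.0671, 0.0852, 0.0882, 0.2051, 0.2693, 0.2090, 0.0210, 0.0171, 0.0008, 0.0003]  mean=-0.6739  Neff=5.5651  idx=[2, 4, 4, 5, 6, 6, 7, 7, 7, 7, 8, 8, 8]
step 2: w=[0.1015, 0.1232, 0.1232, 0.1235, 0.1036, 0.1036, 0.0736, 0.0736, 0.0736, 0.0736, 0.0090, 0.0090, 0.0090]  mean=-1.1975  Neff=10.0741  idx=[0, 1, 2, 2, 3, 3, 4, 5, 6, 7, 8, 9, 12]

N_eff = 10.0741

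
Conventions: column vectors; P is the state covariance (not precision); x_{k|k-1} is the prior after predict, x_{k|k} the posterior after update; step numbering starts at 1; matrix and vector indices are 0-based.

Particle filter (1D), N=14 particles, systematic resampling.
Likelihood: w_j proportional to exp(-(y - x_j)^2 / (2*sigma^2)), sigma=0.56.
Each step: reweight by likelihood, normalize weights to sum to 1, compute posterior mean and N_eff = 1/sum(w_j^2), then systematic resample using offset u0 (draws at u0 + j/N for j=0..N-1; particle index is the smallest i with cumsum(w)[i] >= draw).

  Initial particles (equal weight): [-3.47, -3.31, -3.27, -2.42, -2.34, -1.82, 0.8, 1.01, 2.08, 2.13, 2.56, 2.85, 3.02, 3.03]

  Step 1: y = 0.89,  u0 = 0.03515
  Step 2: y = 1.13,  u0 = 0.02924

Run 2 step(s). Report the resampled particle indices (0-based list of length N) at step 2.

step 1: w=[0.0000, 0.0000, 0.0000, 0.0000, 0.0000, 0.0000, 0.4548, 0.4503, 0.0482, 0.0397, 0.0054, 0.0010, 0.0003, 0.0003]  mean=1.0220  Neff=2.4183  idx=[6, 6, 6, 6, 6, 6, 7, 7, 7, 7, 7, 7, 7, 9]
step 2: w=[0.0695, 0.0695, 0.0695, 0.0695, 0.0695, 0.0695, 0.0809, 0.0809, 0.0809, 0.0809, 0.0809, 0.0809, 0.0809, 0.0168]  mean=0.9412  Neff=13.3234  idx=[0, 1, 2, 3, 4, 5, 6, 7, 8, 9, 10, 10, 11, 12]

resampled_idx = [0, 1, 2, 3, 4, 5, 6, 7, 8, 9, 10, 10, 11, 12]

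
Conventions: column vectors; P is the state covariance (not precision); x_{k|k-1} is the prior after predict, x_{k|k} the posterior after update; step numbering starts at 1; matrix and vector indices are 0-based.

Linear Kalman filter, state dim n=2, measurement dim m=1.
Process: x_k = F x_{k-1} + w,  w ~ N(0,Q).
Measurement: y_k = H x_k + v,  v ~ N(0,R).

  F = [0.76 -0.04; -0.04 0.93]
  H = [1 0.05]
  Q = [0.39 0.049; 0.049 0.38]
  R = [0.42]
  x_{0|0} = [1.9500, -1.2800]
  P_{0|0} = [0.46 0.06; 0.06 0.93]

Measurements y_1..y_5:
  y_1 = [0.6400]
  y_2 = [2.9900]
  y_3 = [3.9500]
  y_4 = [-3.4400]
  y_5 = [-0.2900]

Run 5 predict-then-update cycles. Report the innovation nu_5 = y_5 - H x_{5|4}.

step 1: x^-=[1.5332, -1.2684]  P^-=[0.6535 0.0429; 0.0429 1.1806]  S=[1.0808]  K=[0.6067; 0.0943]  nu=[-0.8298]  x^+=[1.0298, -1.3467]  P^+=[0.2557 -0.0189; -0.0189 1.1710]
step 2: x^-=[0.8365, -1.2936]  P^-=[0.5407 -0.0157; -0.0157 1.3946]  S=[0.9627]  K=[0.5609; 0.0561]  nu=[2.2182]  x^+=[2.0807, -1.1692]  P^+=[0.2379 -0.0460; -0.0460 1.3916]
step 3: x^-=[1.6281, -1.1706]  P^-=[0.5324 -0.0426; -0.0426 1.5874]  S=[0.9521]  K=[0.5570; 0.0386]  nu=[2.3804]  x^+=[2.9539, -1.0787]  P^+=[0.2371 -0.0631; -0.0631 1.5860]
step 4: x^-=[2.2881, -1.1213]  P^-=[0.5333 -0.0619; -0.0619 1.7568]  S=[0.9515]  K=[0.5572; 0.0273]  nu=[-5.6720]  x^+=[-0.8725, -1.2760]  P^+=[0.2379 -0.0764; -0.0764 1.7561]
step 5: x^-=[-0.6121, -1.1518]  P^-=[0.5348 -0.0776; -0.0776 1.9049]  S=[0.9518]  K=[0.5578; 0.0185]  nu=[0.3797]  x^+=[-0.4003, -1.1448]  P^+=[0.2387 -0.0875; -0.0875 1.9046]

innov = [0.3797]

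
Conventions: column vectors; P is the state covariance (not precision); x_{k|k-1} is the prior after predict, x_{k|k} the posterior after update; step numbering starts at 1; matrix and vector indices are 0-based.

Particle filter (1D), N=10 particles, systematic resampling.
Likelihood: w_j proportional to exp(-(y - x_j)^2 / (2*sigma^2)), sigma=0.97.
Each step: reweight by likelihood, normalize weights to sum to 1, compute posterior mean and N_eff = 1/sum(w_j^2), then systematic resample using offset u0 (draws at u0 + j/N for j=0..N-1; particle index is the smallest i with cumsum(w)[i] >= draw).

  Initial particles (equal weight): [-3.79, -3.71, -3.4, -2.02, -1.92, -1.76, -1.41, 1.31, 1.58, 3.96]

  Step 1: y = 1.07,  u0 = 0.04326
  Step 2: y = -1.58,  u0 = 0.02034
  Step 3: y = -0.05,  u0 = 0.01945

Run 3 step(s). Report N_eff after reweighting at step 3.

step 1: w=[0.0000, 0.0000, 0.0000, 0.0033, 0.0045, 0.0074, 0.0198, 0.5052, 0.4537, 0.0062]  mean=1.3467  Neff=2.1667  idx=[7, 7, 7, 7, 7, 8, 8, 8, 8, 8]
step 2: w=[0.1409, 0.1409, 0.1409, 0.1409, 0.1409, 0.0591, 0.0591, 0.0591, 0.0591, 0.0591]  mean=1.3898  Neff=8.5688  idx=[0, 0, 1, 2, 2, 3, 4, 5, 6, 8]
step 3: w=[0.1117, 0.1117, 0.1117, 0.1117, 0.1117, 0.1117, 0.1117, 0.0727, 0.0727, 0.0727]  mean=1.3689  Neff=9.6911  idx=[0, 1, 1, 2, 3, 4, 5, 6, 7, 8]

N_eff = 9.6911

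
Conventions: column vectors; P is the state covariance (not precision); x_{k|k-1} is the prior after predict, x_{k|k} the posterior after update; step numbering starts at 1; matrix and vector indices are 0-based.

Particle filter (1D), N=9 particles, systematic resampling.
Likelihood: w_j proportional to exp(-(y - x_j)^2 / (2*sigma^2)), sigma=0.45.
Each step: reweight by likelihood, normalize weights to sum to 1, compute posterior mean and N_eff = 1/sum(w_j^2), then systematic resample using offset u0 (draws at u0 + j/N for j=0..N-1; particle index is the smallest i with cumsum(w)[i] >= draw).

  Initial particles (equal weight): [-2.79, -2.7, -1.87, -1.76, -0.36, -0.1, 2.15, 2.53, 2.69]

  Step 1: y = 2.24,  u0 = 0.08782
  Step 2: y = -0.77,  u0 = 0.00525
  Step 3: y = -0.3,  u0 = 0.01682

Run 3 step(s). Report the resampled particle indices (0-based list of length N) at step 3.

resampled_idx = [0, 1, 2, 3, 4, 5, 6, 7, 8]

step 1: w=[0.0000, 0.0000, 0.0000, 0.0000, 0.0000, 0.0000, 0.4085, 0.3386, 0.2528]  mean=2.4152  Neff=2.8943  idx=[6, 6, 6, 7, 7, 7, 8, 8, 8]
step 2: w=[0.3323, 0.3323, 0.3323, 0.0010, 0.0010, 0.0010, 0.0001, 0.0001, 0.0001]  mean=2.1512  Neff=3.0187  idx=[0, 0, 0, 1, 1, 1, 2, 2, 2]
step 3: w=[0.1111, 0.1111, 0.1111, 0.1111, 0.1111, 0.1111, 0.1111, 0.1111, 0.1111]  mean=2.1500  Neff=9.0000  idx=[0, 1, 2, 3, 4, 5, 6, 7, 8]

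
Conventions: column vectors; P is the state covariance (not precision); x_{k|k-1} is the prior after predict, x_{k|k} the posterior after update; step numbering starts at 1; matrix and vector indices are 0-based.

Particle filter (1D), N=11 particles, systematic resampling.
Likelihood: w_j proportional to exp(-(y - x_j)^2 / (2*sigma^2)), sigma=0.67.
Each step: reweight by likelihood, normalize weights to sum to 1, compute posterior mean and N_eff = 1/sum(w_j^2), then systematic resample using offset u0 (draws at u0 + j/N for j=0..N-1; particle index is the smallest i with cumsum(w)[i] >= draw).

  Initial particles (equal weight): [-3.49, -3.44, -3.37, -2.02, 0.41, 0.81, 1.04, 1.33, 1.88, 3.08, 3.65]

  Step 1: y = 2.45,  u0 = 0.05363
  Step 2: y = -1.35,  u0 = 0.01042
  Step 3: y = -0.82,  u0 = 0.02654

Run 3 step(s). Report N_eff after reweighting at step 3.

step 1: w=[0.0000, 0.0000, 0.0000, 0.0000, 0.0050, 0.0256, 0.0558, 0.1264, 0.3559, 0.3285, 0.1028]  mean=2.3051  Neff=3.7742  idx=[6, 7, 8, 8, 8, 8, 9, 9, 9, 9, 10]
step 2: w=[0.8229, 0.1600, 0.0043, 0.0043, 0.0043, 0.0043, 0.0000, 0.0000, 0.0000, 0.0000, 0.0000]  mean=1.1008  Neff=1.4229  idx=[0, 0, 0, 0, 0, 0, 0, 0, 0, 1, 1]
step 3: w=[0.1047, 0.1047, 0.1047, 0.1047, 0.1047, 0.1047, 0.1047, 0.1047, 0.1047, 0.0287, 0.0287]  mean=1.0566  Neff=9.9626  idx=[0, 1, 1, 2, 3, 4, 5, 6, 7, 8, 8]

N_eff = 9.9626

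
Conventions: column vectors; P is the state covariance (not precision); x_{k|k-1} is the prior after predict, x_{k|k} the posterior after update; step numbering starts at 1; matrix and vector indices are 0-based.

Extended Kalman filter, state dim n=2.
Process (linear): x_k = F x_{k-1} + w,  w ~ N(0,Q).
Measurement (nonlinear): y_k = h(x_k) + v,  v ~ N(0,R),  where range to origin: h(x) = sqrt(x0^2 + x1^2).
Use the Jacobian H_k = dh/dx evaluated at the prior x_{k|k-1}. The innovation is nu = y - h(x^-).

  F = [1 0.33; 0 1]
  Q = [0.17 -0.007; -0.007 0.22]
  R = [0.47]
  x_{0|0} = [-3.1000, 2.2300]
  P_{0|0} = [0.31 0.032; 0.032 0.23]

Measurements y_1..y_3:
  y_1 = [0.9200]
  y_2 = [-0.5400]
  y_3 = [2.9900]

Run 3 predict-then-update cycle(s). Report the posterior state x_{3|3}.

x_post = [-1.1670, 1.2736]

step 1: x^-=[-2.3641, 2.2300]  P^-=[0.5262 0.1009; 0.1009 0.4500]  H_jac=[-0.7274 0.6862]  S=[0.8596]  K=[-0.3647; 0.2738]  nu=[-2.3299]  x^+=[-1.5143, 1.5920]  P^+=[0.4118 0.1868; 0.1868 0.3855]
step 2: x^-=[-0.9889, 1.5920]  P^-=[0.7471 0.3070; 0.3070 0.6055]  H_jac=[-0.5277 0.8494]  S=[0.8398]  K=[-0.1589; 0.4196]  nu=[-2.4142]  x^+=[-0.6053, 0.5789]  P^+=[0.7259 0.3630; 0.3630 0.4577]
step 3: x^-=[-0.4143, 0.5789]  P^-=[1.1853 0.5070; 0.5070 0.6777]  H_jac=[-0.5820 0.8132]  S=[0.8397]  K=[-0.3304; 0.3049]  nu=[2.2781]  x^+=[-1.1670, 1.2736]  P^+=[1.0936 0.5916; 0.5916 0.5996]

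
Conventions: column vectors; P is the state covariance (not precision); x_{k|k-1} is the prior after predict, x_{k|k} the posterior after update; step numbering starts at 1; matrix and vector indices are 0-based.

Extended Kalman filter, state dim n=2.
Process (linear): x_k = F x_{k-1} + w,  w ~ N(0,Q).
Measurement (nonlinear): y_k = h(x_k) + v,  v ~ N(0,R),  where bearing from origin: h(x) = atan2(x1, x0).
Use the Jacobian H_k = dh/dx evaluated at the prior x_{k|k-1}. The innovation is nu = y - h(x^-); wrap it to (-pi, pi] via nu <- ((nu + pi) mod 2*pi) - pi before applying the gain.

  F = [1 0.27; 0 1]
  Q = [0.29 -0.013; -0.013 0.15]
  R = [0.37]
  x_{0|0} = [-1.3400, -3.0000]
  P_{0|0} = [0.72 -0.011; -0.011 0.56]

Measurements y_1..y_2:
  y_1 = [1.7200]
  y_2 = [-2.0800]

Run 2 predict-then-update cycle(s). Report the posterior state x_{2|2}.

step 1: x^-=[-2.1500, -3.0000]  P^-=[1.0449 0.1272; 0.1272 0.7100]  H_jac=[0.2202 -0.1578]  S=[0.4295]  K=[0.4890; -0.1957]  nu=[-2.3706]  x^+=[-3.3092, -2.5361]  P^+=[0.9422 0.1683; 0.1683 0.6936]
step 2: x^-=[-3.9940, -2.5361]  P^-=[1.3736 0.3426; 0.3426 0.8436]  H_jac=[0.1133 -0.1784]  S=[0.4006]  K=[0.2359; -0.2788]  nu=[0.4958]  x^+=[-3.8770, -2.6744]  P^+=[1.3513 0.3689; 0.3689 0.8124]

x_post = [-3.8770, -2.6744]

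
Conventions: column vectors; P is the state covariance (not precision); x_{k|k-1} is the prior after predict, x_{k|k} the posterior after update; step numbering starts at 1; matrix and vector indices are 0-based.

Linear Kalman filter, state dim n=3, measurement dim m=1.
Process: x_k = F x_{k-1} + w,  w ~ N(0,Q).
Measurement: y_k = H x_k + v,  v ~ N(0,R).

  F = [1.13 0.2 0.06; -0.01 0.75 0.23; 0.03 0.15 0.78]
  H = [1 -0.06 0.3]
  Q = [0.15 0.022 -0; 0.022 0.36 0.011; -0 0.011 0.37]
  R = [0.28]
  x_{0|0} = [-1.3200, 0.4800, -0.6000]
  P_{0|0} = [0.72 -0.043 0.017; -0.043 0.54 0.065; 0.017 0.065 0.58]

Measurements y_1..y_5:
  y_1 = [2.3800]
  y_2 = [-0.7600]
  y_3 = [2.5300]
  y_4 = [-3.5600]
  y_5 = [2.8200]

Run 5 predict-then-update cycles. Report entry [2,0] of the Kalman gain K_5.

K[2,0] = 0.3665

step 1: x^-=[-1.4316, 0.2352, -0.4356]  P^-=[1.0775 0.0768 0.0859; 0.0768 0.7175 0.2149; 0.0859 0.2149 0.7513]  S=[1.4623]  K=[0.7513; 0.0672; 0.2041]  nu=[3.9564]  x^+=[1.5409, 0.5011, 0.3718]  P^+=[0.2520 0.0030 -0.1383; 0.0030 0.7109 0.1949; -0.1383 0.1949 0.6904]
step 2: x^-=[1.8638, 0.4459, 0.4114]  P^-=[0.4900 0.1197 -0.0273; 0.1197 0.8642 0.3357; -0.0273 0.3357 0.8454]  S=[0.8064]  K=[0.5886; 0.2090; 0.2557]  nu=[-2.7205]  x^+=[0.2625, -0.1228, -0.2843]  P^+=[0.2106 0.0205 -0.1486; 0.0205 0.8290 0.2926; -0.1486 0.2926 0.7927]
step 3: x^-=[0.2550, -0.1601, -0.2323]  P^-=[0.4511 0.1603 -0.0103; 0.1603 0.9696 0.4282; -0.0103 0.4282 0.9328]  S=[0.7777]  K=[0.5637; 0.2965; 0.3135]  nu=[2.3351]  x^+=[1.5713, 0.5323, 0.4999]  P^+=[0.2040 0.0303 -0.1478; 0.0303 0.9012 0.3559; -0.1478 0.3559 0.8563]
step 4: x^-=[1.9120, 0.4985, 0.5169]  P^-=[0.4518 0.1864 0.0076; 0.1864 1.0353 0.4872; 0.0076 0.4872 0.9881]  S=[0.7891]  K=[0.5613; 0.3427; 0.3482]  nu=[-5.5972]  x^+=[-1.2295, -1.4198, -1.4321]  P^+=[0.2032 0.0346 -0.1466; 0.0346 0.9426 0.3930; -0.1466 0.3930 0.8924]
step 5: x^-=[-1.7592, -1.3820, -1.3669]  P^-=[0.4556 0.2004 0.0183; 0.2004 1.0732 0.5214; 0.0183 0.5214 1.0198]  S=[0.7994]  K=[0.5618; 0.3658; 0.3665]  nu=[4.9064]  x^+=[0.9969, 0.4128, 0.4312]  P^+=[0.2033 0.0361 -0.1462; 0.0361 0.9662 0.4142; -0.1462 0.4142 0.9124]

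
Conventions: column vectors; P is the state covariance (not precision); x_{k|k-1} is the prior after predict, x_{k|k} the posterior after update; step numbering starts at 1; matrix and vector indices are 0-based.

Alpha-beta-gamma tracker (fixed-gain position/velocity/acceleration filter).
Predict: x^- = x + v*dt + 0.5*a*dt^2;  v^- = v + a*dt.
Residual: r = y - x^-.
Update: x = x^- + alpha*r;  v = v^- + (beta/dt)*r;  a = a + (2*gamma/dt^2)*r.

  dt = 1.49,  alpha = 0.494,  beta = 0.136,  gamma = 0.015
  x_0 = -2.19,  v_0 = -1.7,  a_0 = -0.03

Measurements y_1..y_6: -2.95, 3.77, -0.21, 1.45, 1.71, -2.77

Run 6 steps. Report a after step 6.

step 1: x_pred=-4.7563  r=1.8063  x^+=-3.8640  v^+=-1.5798  a^+=-0.0056
step 2: x_pred=-6.2241  r=9.9941  x^+=-1.2870  v^+=-0.6759  a^+=0.1295
step 3: x_pred=-2.1505  r=1.9405  x^+=-1.1919  v^+=-0.3059  a^+=0.1557
step 4: x_pred=-1.4749  r=2.9249  x^+=-0.0300  v^+=0.1930  a^+=0.1952
step 5: x_pred=0.4743  r=1.2357  x^+=1.0847  v^+=0.5966  a^+=0.2119
step 6: x_pred=2.2089  r=-4.9789  x^+=-0.2507  v^+=0.4579  a^+=0.1446

a_post = 0.1446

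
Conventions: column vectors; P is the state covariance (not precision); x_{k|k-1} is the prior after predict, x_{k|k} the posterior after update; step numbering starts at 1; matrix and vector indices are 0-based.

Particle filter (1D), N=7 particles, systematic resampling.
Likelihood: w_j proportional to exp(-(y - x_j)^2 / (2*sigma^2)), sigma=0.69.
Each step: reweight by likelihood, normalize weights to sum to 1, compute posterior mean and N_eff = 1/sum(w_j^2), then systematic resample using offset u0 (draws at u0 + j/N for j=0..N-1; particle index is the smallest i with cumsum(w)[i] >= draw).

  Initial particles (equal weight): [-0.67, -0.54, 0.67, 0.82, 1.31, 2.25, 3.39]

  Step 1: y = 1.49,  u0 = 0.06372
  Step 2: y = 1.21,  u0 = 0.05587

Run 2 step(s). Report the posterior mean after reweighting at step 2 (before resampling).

step 1: w=[0.0028, 0.0049, 0.1847, 0.2335, 0.3616, 0.2040, 0.0084]  mean=1.2721  Neff=3.8293  idx=[2, 3, 3, 4, 4, 4, 5]
step 2: w=[0.1285, 0.1487, 0.1487, 0.1727, 0.1727, 0.1727, 0.0560]  mean=1.1347  Neff=6.5215  idx=[0, 1, 2, 3, 4, 4, 5]

post_mean = 1.1347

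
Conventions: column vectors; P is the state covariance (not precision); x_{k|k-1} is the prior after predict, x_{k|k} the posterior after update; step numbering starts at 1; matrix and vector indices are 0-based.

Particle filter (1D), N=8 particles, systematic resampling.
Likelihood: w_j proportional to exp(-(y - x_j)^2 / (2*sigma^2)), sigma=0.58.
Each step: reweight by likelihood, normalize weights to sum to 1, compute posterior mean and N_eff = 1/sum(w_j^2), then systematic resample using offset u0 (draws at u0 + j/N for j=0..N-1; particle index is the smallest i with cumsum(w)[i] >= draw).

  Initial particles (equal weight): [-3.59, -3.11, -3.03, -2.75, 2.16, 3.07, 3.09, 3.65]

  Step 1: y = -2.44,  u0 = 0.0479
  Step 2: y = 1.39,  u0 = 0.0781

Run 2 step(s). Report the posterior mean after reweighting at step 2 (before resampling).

post_mean = -2.7575

step 1: w=[0.0662, 0.2425, 0.2817, 0.4097, 0.0000, 0.0000, 0.0000, 0.0000]  mean=-2.9718  Neff=3.2223  idx=[0, 1, 1, 2, 2, 3, 3, 3]
step 2: w=[0.0000, 0.0032, 0.0032, 0.0092, 0.0092, 0.3251, 0.3251, 0.3251]  mean=-2.7575  Neff=3.1528  idx=[5, 5, 5, 6, 6, 7, 7, 7]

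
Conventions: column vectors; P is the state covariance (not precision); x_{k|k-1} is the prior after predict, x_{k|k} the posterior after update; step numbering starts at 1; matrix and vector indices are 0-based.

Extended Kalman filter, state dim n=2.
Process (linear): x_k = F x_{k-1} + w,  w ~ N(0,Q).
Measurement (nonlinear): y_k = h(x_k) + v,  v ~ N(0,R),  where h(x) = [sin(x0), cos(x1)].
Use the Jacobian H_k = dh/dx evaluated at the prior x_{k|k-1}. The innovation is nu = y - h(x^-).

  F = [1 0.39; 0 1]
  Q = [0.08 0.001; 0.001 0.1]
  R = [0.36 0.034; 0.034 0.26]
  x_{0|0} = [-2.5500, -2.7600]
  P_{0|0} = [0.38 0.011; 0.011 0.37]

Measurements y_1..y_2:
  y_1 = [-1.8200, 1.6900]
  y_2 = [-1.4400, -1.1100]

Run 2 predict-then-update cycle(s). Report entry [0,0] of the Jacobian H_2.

H_jac[0,0] = -0.6355

step 1: x^-=[-3.6264, -2.7600]  P^-=[0.5249 0.1563; 0.1563 0.4700]  H_jac=[-0.8848 0.0000; 0.0000 0.3724]  S=[0.7709 -0.0175; -0.0175 0.3252]  K=[-0.5991 0.1468; -0.1674 0.5292]  nu=[-2.2860, 2.6181]  x^+=[-1.8727, -0.9918]  P^+=[0.2381 0.0478; 0.0478 0.3542]
step 2: x^-=[-2.2595, -0.9918]  P^-=[0.4093 0.1869; 0.1869 0.4542]  H_jac=[-0.6355 0.0000; 0.0000 0.8370]  S=[0.5253 -0.0654; -0.0654 0.5782]  K=[-0.4680 0.2176; -0.1463 0.6410]  nu=[-0.6679, -1.6572]  x^+=[-2.3075, -1.9563]  P^+=[0.2535 0.0486; 0.0486 0.1932]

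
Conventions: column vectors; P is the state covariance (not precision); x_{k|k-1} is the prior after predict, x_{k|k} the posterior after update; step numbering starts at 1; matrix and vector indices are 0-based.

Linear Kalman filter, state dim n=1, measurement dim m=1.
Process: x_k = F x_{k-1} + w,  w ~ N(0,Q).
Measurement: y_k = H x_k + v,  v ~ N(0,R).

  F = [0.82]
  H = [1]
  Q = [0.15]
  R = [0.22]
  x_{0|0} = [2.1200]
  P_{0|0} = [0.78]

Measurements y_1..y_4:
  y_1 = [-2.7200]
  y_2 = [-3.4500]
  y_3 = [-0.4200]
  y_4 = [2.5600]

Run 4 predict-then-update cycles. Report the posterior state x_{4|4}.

x_post = [0.8068]

step 1: x^-=[1.7384]  P^-=[0.6745]  S=[0.8945]  K=[0.7540]  nu=[-4.4584]  x^+=[-1.6234]  P^+=[0.1659]
step 2: x^-=[-1.3312]  P^-=[0.2615]  S=[0.4815]  K=[0.5431]  nu=[-2.1188]  x^+=[-2.4820]  P^+=[0.1195]
step 3: x^-=[-2.0352]  P^-=[0.2303]  S=[0.4503]  K=[0.5115]  nu=[1.6152]  x^+=[-1.2091]  P^+=[0.1125]
step 4: x^-=[-0.9914]  P^-=[0.2257]  S=[0.4457]  K=[0.5064]  nu=[3.5514]  x^+=[0.8068]  P^+=[0.1114]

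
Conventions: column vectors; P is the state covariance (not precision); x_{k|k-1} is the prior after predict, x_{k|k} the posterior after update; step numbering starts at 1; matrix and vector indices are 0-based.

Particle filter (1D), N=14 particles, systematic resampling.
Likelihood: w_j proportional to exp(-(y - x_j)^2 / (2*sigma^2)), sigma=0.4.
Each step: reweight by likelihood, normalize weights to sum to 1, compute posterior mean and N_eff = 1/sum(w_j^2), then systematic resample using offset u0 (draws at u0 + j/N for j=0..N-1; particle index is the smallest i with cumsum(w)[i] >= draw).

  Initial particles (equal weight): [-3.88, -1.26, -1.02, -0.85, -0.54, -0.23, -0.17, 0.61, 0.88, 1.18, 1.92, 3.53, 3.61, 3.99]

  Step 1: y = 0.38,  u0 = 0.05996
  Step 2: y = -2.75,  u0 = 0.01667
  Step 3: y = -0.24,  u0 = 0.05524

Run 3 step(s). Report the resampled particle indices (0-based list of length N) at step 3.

resampled_idx = [0, 1, 2, 3, 4, 5, 6, 7, 8, 9, 10, 11, 12, 13]

step 1: w=[0.0000, 0.0001, 0.0010, 0.0040, 0.0319, 0.1405, 0.1746, 0.3810, 0.2058, 0.0608, 0.0003, 0.0000, 0.0000, 0.0000]  mean=0.4020  Neff=4.1241  idx=[5, 5, 6, 6, 6, 7, 7, 7, 7, 7, 8, 8, 8, 9]
step 2: w=[0.3172, 0.3172, 0.1219, 0.1219, 0.1219, 0.0000, 0.0000, 0.0000, 0.0000, 0.0000, 0.0000, 0.0000, 0.0000, 0.0000]  mean=-0.2081  Neff=4.0691  idx=[0, 0, 0, 0, 0, 1, 1, 1, 1, 2, 2, 3, 3, 4]
step 3: w=[0.0718, 0.0718, 0.0718, 0.0718, 0.0718, 0.0718, 0.0718, 0.0718, 0.0718, 0.0707, 0.0707, 0.0707, 0.0707, 0.0707]  mean=-0.2088  Neff=13.9993  idx=[0, 1, 2, 3, 4, 5, 6, 7, 8, 9, 10, 11, 12, 13]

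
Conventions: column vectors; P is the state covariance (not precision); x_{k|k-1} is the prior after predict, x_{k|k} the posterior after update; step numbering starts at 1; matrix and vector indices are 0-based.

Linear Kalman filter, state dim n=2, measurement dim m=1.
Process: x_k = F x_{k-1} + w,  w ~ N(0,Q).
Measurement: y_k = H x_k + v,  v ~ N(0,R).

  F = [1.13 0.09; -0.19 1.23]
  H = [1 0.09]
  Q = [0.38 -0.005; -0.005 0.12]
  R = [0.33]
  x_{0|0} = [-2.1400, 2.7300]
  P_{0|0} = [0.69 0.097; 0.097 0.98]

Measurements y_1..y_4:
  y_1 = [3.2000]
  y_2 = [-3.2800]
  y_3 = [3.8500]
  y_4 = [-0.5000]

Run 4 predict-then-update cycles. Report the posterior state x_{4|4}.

step 1: x^-=[-2.1725, 3.7645]  P^-=[1.2887 0.0885; 0.0885 1.5822]  S=[1.6475]  K=[0.7871; 0.1402]  nu=[5.0337]  x^+=[1.7894, 4.4700]  P^+=[0.2681 -0.0932; -0.0932 1.5499]
step 2: x^-=[2.4243, 5.1581]  P^-=[0.7160 -0.0190; -0.0190 2.5180]  S=[1.0629]  K=[0.6720; 0.1953]  nu=[-6.1686]  x^+=[-1.7207, 3.9532]  P^+=[0.2360 -0.1585; -0.1585 2.4775]
step 3: x^-=[-1.5886, 5.1893]  P^-=[0.6692 0.0010; 0.0010 3.9508]  S=[1.0314]  K=[0.6489; 0.3457]  nu=[4.9716]  x^+=[1.6376, 6.9080]  P^+=[0.2349 -0.2304; -0.2304 3.8275]
step 4: x^-=[2.4722, 8.1857]  P^-=[0.6641 0.0520; 0.0520 6.0268]  S=[1.0522]  K=[0.6355; 0.5649]  nu=[-3.7089]  x^+=[0.1150, 6.0906]  P^+=[0.2390 -0.3258; -0.3258 5.6910]

x_post = [0.1150, 6.0906]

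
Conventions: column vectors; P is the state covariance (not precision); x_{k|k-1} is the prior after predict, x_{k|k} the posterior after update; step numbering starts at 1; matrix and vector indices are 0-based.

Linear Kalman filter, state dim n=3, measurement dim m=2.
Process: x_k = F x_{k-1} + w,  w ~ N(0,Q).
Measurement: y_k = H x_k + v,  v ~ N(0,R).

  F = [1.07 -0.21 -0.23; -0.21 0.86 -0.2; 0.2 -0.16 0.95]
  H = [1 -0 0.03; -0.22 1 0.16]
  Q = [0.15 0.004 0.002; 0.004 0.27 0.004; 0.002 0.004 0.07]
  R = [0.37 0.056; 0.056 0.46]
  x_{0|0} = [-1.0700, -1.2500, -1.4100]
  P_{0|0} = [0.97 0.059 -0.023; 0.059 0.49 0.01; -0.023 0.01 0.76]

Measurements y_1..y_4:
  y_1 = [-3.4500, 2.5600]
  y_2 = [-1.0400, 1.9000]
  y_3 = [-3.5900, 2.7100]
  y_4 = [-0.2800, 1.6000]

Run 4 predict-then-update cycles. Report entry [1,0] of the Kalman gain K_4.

K[1,0] = 0.0678

step 1: x^-=[-0.5581, -0.5683, -1.3535]  P^-=[1.3081 -0.2083 0.0235; -0.2083 0.6789 -0.2224; 0.0235 -0.2224 0.7917]  S=[1.6803 -0.4394; -0.4394 1.2413]  K=[0.7441 -0.1333; 0.0190 0.5619; 0.0075 -0.0786]  nu=[-2.8513, 3.2221]  x^+=[-3.1091, 1.1880, -1.6284]  P^+=[0.2686 0.0435 -0.0251; 0.0435 0.2958 -0.1666; -0.0251 -0.1666 0.7834]
step 2: x^-=[-3.2017, 2.0003, -2.3588]  P^-=[0.4887 -0.0017 -0.1083; -0.0017 0.5714 -0.3233; -0.1083 -0.3233 0.8337]  S=[0.8530 -0.0755; -0.0755 0.9813]  K=[0.5616 -0.0857; 0.0338 0.5326; -0.1134 -0.1780]  nu=[2.2325, -0.4273]  x^+=[-1.9114, 1.8482, -2.5359]  P^+=[0.2053 0.0493 -0.0758; 0.0493 0.2948 -0.2320; -0.0758 -0.2320 0.7946]
step 3: x^-=[-1.8501, 2.4981, -3.0871]  P^-=[0.4328 0.0374 -0.1641; 0.0374 0.5846 -0.3649; -0.1641 -0.3649 0.8415]  S=[0.7937 -0.0339; -0.0339 0.9654]  K=[0.5361 -0.0682; 0.0563 0.5385; -0.1838 -0.2076]  nu=[-1.6473, 0.2989]  x^+=[-2.7537, 2.5662, -2.8464]  P^+=[0.1976 0.0586 -0.1029; 0.0586 0.3042 -0.2525; -0.1029 -0.2525 0.7757]
step 4: x^-=[-2.8306, 3.3545, -3.6654]  P^-=[0.4307 0.0532 -0.1862; 0.0532 0.5918 -0.3712; -0.1862 -0.3712 0.8197]  S=[0.7902 -0.0213; -0.0213 0.9645]  K=[0.5362 -0.0621; 0.0678 0.5413; -0.2103 -0.2111]  nu=[2.6606, -1.7908]  x^+=[-1.2927, 2.5656, -3.8468]  P^+=[0.1983 0.0630 -0.1119; 0.0630 0.3071 -0.2525; -0.1119 -0.2525 0.7437]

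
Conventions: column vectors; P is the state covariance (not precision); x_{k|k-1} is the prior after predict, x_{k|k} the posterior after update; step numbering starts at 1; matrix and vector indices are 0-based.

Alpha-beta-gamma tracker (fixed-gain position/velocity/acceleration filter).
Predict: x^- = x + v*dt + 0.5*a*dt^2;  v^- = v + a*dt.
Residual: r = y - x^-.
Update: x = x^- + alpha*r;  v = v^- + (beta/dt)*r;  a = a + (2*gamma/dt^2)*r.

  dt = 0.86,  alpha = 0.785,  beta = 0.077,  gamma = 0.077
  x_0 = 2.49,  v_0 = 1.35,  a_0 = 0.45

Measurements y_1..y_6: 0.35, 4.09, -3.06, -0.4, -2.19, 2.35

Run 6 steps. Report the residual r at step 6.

resid = 6.4352

step 1: x_pred=3.8174  r=-3.4674  x^+=1.0955  v^+=1.4265  a^+=-0.2720
step 2: x_pred=2.2217  r=1.8683  x^+=3.6883  v^+=1.3599  a^+=0.1170
step 3: x_pred=4.9011  r=-7.9611  x^+=-1.3484  v^+=0.7478  a^+=-1.5406
step 4: x_pred=-1.2750  r=0.8750  x^+=-0.5881  v^+=-0.4989  a^+=-1.3584
step 5: x_pred=-1.5195  r=-0.6705  x^+=-2.0458  v^+=-1.7272  a^+=-1.4981
step 6: x_pred=-4.0852  r=6.4352  x^+=0.9664  v^+=-2.4393  a^+=-0.1581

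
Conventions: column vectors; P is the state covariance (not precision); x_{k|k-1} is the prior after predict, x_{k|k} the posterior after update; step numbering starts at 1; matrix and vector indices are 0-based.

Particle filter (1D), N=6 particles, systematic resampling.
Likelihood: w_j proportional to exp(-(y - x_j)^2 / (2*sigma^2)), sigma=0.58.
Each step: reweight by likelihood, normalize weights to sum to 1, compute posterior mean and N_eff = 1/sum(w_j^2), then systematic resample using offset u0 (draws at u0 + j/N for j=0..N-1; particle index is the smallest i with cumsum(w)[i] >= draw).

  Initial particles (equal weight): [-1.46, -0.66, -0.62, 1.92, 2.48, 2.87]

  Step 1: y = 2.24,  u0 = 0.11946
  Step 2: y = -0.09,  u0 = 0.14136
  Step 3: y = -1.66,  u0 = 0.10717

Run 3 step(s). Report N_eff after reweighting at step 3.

step 1: w=[0.0000, 0.0000, 0.0000, 0.3684, 0.3938, 0.2378]  mean=2.3664  Neff=2.8790  idx=[3, 3, 4, 4, 5, 5]
step 2: w=[0.4888, 0.4888, 0.0108, 0.0108, 0.0004, 0.0004]  mean=1.9329  Neff=2.0920  idx=[0, 0, 0, 1, 1, 1]
step 3: w=[0.1667, 0.1667, 0.1667, 0.1667, 0.1667, 0.1667]  mean=1.9200  Neff=6.0000  idx=[0, 1, 2, 3, 4, 5]

N_eff = 6.0000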